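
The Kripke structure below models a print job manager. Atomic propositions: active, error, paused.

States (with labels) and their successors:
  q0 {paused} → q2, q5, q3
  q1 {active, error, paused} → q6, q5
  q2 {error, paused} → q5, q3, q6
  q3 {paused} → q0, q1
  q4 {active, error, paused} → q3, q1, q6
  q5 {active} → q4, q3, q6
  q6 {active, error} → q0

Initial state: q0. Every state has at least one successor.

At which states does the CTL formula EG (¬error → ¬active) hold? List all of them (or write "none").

{q0, q1, q2, q3, q4, q6}

States satisfying ¬error → ¬active: {q0, q1, q2, q3, q4, q6}.
States satisfying EG (¬error → ¬active): {q0, q1, q2, q3, q4, q6}.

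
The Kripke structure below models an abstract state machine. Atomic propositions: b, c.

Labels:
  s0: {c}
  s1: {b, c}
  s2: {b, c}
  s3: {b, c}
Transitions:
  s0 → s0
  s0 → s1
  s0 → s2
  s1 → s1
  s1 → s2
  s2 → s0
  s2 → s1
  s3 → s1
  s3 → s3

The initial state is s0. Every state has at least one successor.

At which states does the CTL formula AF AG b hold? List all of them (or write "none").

none

States satisfying AG b: ∅.
States satisfying AF AG b: ∅.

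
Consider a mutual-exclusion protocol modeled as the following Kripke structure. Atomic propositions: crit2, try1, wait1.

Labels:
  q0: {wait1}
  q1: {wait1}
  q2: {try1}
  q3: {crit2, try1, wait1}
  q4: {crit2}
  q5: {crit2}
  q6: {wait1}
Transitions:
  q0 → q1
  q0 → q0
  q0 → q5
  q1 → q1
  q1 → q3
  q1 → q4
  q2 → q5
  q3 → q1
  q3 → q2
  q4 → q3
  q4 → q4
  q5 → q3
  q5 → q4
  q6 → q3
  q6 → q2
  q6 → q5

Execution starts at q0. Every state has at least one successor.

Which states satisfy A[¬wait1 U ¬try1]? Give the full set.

{q0, q1, q2, q4, q5, q6}

States satisfying ¬wait1: {q2, q4, q5}.
States satisfying ¬try1: {q0, q1, q4, q5, q6}.
States satisfying A[¬wait1 U ¬try1]: {q0, q1, q2, q4, q5, q6}.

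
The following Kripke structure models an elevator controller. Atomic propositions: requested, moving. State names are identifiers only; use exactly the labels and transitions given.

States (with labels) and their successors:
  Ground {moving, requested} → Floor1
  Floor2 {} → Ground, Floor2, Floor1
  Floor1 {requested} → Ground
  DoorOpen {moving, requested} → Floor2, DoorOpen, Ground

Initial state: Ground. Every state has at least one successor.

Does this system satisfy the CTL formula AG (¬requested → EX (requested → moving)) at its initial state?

Satisfied

States satisfying ¬requested → EX (requested → moving): {Ground, Floor2, Floor1, DoorOpen}.
States satisfying AG (¬requested → EX (requested → moving)): {Ground, Floor2, Floor1, DoorOpen}.
Every state reachable from Ground satisfies ¬requested → EX (requested → moving).
Ground ∈ Sat(AG (¬requested → EX (requested → moving))).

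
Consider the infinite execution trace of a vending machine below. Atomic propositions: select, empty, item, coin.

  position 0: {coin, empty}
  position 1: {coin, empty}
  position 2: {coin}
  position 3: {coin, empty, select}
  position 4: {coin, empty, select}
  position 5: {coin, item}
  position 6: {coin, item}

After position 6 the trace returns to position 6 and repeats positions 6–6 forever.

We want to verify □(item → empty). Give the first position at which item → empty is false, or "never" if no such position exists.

Check item → empty at each position in order: 0 ✓, 1 ✓, 2 ✓, 3 ✓, 4 ✓.
At position 5 the labels are {coin, item}, so item → empty is false there. This is the first violation.

5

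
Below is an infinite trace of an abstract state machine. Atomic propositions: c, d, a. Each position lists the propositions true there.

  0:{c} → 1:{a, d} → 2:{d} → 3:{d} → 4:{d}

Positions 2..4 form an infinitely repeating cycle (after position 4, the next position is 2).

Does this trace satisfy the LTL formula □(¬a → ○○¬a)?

¬a → ○○¬a holds at every position 0..4, and those are all positions ever visited, so □(¬a → ○○¬a) holds.
Positions where ¬a holds: 0, 2, 3, 4.
Check ○○¬a at each: 0→ok, 2→ok, 3→ok, 4→ok.

Satisfied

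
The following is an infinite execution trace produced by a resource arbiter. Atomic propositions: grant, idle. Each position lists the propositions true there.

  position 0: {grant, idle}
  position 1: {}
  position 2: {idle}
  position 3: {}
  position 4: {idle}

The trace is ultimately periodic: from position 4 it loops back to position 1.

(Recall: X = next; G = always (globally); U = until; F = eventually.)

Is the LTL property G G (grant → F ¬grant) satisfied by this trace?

G (grant → F ¬grant) holds at every position 0..4, and those are all positions ever visited, so G G (grant → F ¬grant) holds.

Holds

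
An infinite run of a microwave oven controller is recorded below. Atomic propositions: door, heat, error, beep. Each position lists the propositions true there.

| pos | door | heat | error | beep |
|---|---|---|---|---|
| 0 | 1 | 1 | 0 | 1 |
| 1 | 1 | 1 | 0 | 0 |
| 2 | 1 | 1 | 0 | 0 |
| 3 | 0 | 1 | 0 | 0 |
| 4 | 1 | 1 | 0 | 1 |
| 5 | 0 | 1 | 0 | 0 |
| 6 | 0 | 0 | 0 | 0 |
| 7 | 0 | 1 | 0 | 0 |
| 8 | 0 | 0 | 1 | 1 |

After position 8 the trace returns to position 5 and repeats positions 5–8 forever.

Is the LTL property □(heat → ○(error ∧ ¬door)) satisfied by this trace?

Does not hold

heat → ○(error ∧ ¬door) must hold at every position from 0 onward. It fails at position 0, so □(heat → ○(error ∧ ¬door)) is false.
Positions where heat holds: 0, 1, 2, 3, 4, 5, 7.
Check ○(error ∧ ¬door) at each: 0→fails, 1→fails, 2→fails, 3→fails, 4→fails, 5→fails, 7→ok.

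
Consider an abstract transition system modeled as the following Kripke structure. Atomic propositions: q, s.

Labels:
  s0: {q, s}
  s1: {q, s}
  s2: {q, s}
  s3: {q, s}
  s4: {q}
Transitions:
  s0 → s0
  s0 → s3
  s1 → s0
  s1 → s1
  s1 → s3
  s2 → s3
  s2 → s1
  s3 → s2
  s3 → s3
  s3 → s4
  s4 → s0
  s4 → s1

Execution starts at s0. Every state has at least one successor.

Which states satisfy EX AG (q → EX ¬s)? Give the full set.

States satisfying AG (q → EX ¬s): ∅.
States satisfying EX AG (q → EX ¬s): ∅.

none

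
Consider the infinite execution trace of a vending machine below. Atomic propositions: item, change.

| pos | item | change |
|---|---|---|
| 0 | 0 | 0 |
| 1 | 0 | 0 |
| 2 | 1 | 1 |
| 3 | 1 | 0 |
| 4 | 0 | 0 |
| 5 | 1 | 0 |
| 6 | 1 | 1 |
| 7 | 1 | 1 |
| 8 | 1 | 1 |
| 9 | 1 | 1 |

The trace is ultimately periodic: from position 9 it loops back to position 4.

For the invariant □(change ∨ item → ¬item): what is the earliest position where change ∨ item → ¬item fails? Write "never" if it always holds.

2

Check change ∨ item → ¬item at each position in order: 0 ✓, 1 ✓.
At position 2 the labels are {change, item}, so change ∨ item → ¬item is false there. This is the first violation.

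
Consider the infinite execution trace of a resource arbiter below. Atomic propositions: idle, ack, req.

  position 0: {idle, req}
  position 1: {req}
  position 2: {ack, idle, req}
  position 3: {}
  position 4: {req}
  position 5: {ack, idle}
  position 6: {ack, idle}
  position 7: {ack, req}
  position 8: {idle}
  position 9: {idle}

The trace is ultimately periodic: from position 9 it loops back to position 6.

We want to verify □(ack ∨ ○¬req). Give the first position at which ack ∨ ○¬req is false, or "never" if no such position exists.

At position 0 the labels are {idle, req} and the next position 1 has {req}, so ack ∨ ○¬req is false there. This is the first violation.

0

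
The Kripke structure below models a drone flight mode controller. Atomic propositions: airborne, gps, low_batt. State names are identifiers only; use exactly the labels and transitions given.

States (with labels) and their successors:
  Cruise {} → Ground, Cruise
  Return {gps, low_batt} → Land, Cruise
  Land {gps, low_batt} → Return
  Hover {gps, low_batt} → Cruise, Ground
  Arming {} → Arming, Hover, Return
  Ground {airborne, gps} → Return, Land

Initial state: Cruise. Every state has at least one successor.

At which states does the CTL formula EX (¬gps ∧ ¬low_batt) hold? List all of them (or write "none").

{Cruise, Return, Hover, Arming}

States satisfying ¬gps ∧ ¬low_batt: {Cruise, Arming}.
States satisfying EX (¬gps ∧ ¬low_batt): {Cruise, Return, Hover, Arming}.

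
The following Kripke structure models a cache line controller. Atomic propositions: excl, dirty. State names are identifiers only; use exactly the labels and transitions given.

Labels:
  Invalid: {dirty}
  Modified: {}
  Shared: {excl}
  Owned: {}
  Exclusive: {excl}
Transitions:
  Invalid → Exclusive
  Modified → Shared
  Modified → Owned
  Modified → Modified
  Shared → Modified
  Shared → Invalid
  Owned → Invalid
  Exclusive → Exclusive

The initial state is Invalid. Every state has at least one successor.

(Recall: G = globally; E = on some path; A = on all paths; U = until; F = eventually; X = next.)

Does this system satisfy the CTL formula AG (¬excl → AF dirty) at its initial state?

Yes

States satisfying ¬excl → AF dirty: {Invalid, Shared, Owned, Exclusive}.
States satisfying AG (¬excl → AF dirty): {Invalid, Owned, Exclusive}.
Every state reachable from Invalid satisfies ¬excl → AF dirty.
Invalid ∈ Sat(AG (¬excl → AF dirty)).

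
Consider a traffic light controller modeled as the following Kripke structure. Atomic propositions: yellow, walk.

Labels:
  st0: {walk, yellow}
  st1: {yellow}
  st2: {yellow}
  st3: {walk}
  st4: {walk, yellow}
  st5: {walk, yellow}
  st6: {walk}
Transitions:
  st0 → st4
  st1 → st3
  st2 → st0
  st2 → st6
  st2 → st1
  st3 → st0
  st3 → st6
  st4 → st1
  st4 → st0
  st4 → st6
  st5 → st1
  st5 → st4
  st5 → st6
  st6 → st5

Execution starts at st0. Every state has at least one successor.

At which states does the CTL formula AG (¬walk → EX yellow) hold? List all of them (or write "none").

States satisfying ¬walk → EX yellow: {st0, st2, st3, st4, st5, st6}.
States satisfying AG (¬walk → EX yellow): ∅.

none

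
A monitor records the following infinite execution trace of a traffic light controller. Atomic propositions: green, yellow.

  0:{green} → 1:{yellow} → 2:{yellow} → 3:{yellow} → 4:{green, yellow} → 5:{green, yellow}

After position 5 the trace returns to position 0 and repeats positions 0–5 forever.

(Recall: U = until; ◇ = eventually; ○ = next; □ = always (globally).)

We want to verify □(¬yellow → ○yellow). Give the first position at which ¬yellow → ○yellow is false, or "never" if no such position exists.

never

¬yellow → ○yellow holds at every position 0..5, and those are all the positions the trace ever visits, so the invariant □(¬yellow → ○yellow) is never violated.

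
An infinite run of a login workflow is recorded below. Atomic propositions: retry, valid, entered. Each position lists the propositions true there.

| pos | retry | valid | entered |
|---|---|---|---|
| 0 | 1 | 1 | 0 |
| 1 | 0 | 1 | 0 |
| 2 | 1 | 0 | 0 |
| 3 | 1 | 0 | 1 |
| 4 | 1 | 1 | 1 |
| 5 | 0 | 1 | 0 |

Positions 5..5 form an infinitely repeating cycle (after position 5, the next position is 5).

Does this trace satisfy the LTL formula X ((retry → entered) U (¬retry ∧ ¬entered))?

Satisfied

The position after 0 is 1; (retry → entered) U (¬retry ∧ ¬entered) is true there.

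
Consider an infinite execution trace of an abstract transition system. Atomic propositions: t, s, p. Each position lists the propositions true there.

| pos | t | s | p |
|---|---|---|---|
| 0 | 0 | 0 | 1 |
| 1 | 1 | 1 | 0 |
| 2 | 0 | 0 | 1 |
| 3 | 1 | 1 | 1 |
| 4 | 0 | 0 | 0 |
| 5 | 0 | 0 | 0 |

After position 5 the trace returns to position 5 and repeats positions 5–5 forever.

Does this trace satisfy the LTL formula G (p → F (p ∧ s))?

p → F (p ∧ s) holds at every position 0..5, and those are all positions ever visited, so G (p → F (p ∧ s)) holds.
Positions where p holds: 0, 2, 3.
Check F (p ∧ s) at each: 0→ok, 2→ok, 3→ok.

Satisfied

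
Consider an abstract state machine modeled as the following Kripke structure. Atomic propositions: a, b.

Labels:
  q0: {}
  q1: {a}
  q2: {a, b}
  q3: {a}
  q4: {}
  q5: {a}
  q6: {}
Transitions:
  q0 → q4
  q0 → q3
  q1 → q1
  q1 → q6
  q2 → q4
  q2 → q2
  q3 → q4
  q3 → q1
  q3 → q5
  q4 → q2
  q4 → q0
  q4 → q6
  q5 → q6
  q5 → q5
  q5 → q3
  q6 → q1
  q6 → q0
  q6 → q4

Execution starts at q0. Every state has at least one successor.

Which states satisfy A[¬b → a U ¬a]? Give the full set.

{q0, q4, q6}

States satisfying ¬b → a: {q1, q2, q3, q5}.
States satisfying ¬a: {q0, q4, q6}.
States satisfying A[¬b → a U ¬a]: {q0, q4, q6}.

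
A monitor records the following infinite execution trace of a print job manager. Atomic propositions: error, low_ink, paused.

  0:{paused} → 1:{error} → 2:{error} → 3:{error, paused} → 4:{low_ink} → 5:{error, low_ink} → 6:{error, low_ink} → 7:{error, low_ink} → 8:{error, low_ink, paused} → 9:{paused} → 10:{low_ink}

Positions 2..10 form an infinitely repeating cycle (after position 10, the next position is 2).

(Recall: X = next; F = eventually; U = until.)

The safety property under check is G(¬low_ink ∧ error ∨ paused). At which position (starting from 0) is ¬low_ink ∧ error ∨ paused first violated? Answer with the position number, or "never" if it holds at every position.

Check ¬low_ink ∧ error ∨ paused at each position in order: 0 ✓, 1 ✓, 2 ✓, 3 ✓.
At position 4 the labels are {low_ink}, so ¬low_ink ∧ error ∨ paused is false there. This is the first violation.

4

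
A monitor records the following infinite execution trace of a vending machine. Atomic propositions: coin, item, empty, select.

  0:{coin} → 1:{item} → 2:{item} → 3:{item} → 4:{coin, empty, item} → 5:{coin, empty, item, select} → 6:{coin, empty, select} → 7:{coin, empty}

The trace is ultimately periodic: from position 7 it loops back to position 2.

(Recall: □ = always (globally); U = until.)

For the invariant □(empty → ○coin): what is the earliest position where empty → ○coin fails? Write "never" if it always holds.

7

Check empty → ○coin at each position in order: 0 ✓, 1 ✓, 2 ✓, 3 ✓, 4 ✓, 5 ✓, 6 ✓.
At position 7 the labels are {coin, empty} and the next position 2 has {item}, so empty → ○coin is false there. This is the first violation.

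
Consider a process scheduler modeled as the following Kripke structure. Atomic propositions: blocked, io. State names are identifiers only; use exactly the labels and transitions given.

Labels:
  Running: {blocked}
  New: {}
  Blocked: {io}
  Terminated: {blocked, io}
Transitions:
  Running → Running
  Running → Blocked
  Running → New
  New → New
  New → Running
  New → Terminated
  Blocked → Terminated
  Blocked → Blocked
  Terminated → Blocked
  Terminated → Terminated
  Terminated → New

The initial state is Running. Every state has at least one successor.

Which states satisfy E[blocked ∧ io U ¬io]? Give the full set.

States satisfying blocked ∧ io: {Terminated}.
States satisfying ¬io: {Running, New}.
States satisfying E[blocked ∧ io U ¬io]: {Running, New, Terminated}.

{Running, New, Terminated}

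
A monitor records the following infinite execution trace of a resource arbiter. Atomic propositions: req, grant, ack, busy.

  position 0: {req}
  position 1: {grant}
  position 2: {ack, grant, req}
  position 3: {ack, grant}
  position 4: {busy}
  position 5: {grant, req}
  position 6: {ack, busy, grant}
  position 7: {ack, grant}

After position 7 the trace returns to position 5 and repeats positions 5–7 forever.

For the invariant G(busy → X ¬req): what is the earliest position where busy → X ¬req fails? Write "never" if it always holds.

4

Check busy → X ¬req at each position in order: 0 ✓, 1 ✓, 2 ✓, 3 ✓.
At position 4 the labels are {busy} and the next position 5 has {grant, req}, so busy → X ¬req is false there. This is the first violation.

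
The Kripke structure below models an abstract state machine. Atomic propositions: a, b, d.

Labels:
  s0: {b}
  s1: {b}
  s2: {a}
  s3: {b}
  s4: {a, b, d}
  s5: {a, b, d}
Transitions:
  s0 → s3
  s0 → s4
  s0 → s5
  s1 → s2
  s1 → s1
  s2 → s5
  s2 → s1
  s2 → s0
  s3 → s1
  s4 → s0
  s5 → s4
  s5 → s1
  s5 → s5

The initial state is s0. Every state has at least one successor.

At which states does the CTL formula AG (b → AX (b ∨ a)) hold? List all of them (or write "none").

States satisfying b → AX (b ∨ a): {s0, s1, s2, s3, s4, s5}.
States satisfying AG (b → AX (b ∨ a)): {s0, s1, s2, s3, s4, s5}.

{s0, s1, s2, s3, s4, s5}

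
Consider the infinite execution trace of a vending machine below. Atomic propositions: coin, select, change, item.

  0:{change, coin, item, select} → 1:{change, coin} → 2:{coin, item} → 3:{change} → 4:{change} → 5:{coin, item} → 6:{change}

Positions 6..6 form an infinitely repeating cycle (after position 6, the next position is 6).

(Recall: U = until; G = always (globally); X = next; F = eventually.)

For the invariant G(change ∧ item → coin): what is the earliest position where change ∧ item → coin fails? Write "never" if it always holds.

never

change ∧ item → coin holds at every position 0..6, and those are all the positions the trace ever visits, so the invariant G(change ∧ item → coin) is never violated.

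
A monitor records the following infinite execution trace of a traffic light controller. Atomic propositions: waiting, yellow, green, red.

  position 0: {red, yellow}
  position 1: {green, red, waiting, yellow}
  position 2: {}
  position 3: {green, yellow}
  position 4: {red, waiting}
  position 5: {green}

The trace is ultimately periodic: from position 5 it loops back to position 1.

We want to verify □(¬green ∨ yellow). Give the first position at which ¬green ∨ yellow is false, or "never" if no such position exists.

5

Check ¬green ∨ yellow at each position in order: 0 ✓, 1 ✓, 2 ✓, 3 ✓, 4 ✓.
At position 5 the labels are {green}, so ¬green ∨ yellow is false there. This is the first violation.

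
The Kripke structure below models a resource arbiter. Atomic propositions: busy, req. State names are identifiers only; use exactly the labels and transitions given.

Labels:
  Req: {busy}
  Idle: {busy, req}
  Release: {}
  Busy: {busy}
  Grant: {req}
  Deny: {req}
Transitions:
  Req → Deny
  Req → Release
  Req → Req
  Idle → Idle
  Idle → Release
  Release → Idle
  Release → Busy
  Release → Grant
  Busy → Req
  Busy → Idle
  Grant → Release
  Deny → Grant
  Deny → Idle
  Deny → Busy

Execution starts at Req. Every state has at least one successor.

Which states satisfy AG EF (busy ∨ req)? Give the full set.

States satisfying EF (busy ∨ req): {Req, Idle, Release, Busy, Grant, Deny}.
States satisfying AG EF (busy ∨ req): {Req, Idle, Release, Busy, Grant, Deny}.

{Req, Idle, Release, Busy, Grant, Deny}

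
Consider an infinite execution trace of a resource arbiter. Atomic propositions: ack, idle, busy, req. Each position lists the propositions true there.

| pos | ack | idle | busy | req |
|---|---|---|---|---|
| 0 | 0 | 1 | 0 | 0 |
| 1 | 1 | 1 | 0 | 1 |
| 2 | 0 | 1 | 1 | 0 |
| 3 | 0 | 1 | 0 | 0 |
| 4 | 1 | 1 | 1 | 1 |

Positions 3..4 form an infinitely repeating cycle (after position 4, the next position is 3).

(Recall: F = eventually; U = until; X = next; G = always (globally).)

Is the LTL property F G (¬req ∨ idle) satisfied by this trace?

G (¬req ∨ idle) holds at position 0, which is reachable from 0, so F G (¬req ∨ idle) holds.

Yes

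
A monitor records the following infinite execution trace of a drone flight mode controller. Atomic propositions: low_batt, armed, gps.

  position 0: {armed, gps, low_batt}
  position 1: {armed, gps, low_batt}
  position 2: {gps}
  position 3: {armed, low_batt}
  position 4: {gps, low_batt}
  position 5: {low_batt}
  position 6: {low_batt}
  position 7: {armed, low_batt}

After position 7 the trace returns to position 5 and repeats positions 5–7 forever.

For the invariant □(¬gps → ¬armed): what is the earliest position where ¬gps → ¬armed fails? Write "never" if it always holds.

Check ¬gps → ¬armed at each position in order: 0 ✓, 1 ✓, 2 ✓.
At position 3 the labels are {armed, low_batt}, so ¬gps → ¬armed is false there. This is the first violation.

3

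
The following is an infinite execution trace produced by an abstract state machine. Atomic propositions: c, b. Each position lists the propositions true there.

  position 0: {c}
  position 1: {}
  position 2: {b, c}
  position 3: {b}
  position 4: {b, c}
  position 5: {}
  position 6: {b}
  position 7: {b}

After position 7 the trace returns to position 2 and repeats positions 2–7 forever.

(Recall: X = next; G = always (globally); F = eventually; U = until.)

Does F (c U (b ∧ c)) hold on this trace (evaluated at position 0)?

c U (b ∧ c) holds at position 2, which is reachable from 0, so F (c U (b ∧ c)) holds.

Satisfied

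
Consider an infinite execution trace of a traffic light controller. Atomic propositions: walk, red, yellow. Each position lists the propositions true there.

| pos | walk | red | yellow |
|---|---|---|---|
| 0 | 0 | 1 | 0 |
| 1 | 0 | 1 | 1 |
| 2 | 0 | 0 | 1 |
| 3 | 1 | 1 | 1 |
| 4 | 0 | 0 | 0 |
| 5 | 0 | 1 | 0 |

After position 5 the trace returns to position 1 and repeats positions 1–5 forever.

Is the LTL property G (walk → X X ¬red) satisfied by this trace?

walk → X X ¬red must hold at every position from 0 onward. It fails at position 3, so G (walk → X X ¬red) is false.
Positions where walk holds: 3.
Check X X ¬red at each: 3→fails.

Violated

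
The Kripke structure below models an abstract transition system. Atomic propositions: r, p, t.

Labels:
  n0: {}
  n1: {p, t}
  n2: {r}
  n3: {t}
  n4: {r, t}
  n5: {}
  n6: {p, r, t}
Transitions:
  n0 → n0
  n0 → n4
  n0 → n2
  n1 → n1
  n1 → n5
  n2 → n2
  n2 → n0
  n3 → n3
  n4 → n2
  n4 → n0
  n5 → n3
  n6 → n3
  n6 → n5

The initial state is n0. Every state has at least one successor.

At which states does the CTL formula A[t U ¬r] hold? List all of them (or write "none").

States satisfying t: {n1, n3, n4, n6}.
States satisfying ¬r: {n0, n1, n3, n5}.
States satisfying A[t U ¬r]: {n0, n1, n3, n5, n6}.

{n0, n1, n3, n5, n6}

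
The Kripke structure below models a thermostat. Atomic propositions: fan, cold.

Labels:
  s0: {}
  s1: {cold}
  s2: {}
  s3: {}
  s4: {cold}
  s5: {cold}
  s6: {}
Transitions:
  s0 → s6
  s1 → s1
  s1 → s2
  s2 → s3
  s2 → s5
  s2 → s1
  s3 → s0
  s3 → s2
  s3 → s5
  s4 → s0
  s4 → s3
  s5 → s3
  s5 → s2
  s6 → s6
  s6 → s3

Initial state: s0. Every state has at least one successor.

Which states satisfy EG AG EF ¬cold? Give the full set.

{s0, s1, s2, s3, s4, s5, s6}

States satisfying AG EF ¬cold: {s0, s1, s2, s3, s4, s5, s6}.
States satisfying EG AG EF ¬cold: {s0, s1, s2, s3, s4, s5, s6}.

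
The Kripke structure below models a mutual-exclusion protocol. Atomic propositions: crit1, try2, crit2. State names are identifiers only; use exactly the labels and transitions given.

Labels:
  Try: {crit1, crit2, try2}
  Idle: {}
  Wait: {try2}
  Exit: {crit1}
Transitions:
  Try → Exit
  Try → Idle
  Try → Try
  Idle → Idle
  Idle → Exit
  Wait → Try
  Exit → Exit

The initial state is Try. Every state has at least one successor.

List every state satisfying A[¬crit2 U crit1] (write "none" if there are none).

States satisfying ¬crit2: {Idle, Wait, Exit}.
States satisfying crit1: {Try, Exit}.
States satisfying A[¬crit2 U crit1]: {Try, Wait, Exit}.

{Try, Wait, Exit}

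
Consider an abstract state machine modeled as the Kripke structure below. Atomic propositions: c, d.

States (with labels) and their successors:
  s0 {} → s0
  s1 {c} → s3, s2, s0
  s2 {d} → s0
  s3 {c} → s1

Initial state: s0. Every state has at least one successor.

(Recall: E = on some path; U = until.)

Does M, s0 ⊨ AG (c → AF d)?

States satisfying c → AF d: {s0, s2}.
States satisfying AG (c → AF d): {s0, s2}.
Every state reachable from s0 satisfies c → AF d.
s0 ∈ Sat(AG (c → AF d)).

Satisfied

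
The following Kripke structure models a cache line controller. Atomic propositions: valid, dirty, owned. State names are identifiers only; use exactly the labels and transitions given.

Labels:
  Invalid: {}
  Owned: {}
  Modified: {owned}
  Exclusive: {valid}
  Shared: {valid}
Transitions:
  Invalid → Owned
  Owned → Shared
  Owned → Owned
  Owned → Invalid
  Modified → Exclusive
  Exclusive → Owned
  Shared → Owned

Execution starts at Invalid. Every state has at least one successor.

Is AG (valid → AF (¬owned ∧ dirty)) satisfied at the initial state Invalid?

Violated

States satisfying valid → AF (¬owned ∧ dirty): {Invalid, Owned, Modified}.
States satisfying AG (valid → AF (¬owned ∧ dirty)): ∅.
Shared is reachable from Invalid and violates valid → AF (¬owned ∧ dirty), so AG fails at Invalid.
Invalid ∉ Sat(AG (valid → AF (¬owned ∧ dirty))).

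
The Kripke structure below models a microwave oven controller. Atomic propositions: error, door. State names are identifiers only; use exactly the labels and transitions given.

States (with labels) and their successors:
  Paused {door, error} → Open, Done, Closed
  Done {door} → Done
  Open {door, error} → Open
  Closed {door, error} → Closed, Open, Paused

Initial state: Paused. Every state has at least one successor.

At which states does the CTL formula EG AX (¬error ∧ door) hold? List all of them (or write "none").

States satisfying AX (¬error ∧ door): {Done}.
States satisfying EG AX (¬error ∧ door): {Done}.

{Done}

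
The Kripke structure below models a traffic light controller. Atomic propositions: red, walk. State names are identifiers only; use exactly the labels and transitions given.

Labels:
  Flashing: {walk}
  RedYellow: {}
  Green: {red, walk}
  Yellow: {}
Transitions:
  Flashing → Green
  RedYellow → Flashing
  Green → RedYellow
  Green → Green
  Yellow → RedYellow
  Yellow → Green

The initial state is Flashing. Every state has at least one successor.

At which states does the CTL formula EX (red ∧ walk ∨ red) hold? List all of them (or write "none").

{Flashing, Green, Yellow}

States satisfying red ∧ walk ∨ red: {Green}.
States satisfying EX (red ∧ walk ∨ red): {Flashing, Green, Yellow}.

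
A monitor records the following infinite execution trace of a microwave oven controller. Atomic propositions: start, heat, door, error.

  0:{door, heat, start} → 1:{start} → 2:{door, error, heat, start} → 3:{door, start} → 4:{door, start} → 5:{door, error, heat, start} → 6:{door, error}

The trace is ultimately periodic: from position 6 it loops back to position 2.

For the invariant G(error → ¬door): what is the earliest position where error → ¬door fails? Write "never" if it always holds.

Check error → ¬door at each position in order: 0 ✓, 1 ✓.
At position 2 the labels are {door, error, heat, start}, so error → ¬door is false there. This is the first violation.

2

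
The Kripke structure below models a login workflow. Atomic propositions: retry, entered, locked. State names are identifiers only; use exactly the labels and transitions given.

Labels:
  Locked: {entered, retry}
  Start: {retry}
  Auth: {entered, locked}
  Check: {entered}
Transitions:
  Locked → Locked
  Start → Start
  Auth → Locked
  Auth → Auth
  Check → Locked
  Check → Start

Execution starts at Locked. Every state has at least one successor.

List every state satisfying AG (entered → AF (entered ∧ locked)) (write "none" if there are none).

States satisfying entered → AF (entered ∧ locked): {Start, Auth}.
States satisfying AG (entered → AF (entered ∧ locked)): {Start}.

{Start}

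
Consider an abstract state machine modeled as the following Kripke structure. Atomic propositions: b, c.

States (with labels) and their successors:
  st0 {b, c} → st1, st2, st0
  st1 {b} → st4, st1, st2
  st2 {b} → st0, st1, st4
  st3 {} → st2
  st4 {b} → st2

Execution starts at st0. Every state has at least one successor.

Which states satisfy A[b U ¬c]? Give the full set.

States satisfying b: {st0, st1, st2, st4}.
States satisfying ¬c: {st1, st2, st3, st4}.
States satisfying A[b U ¬c]: {st1, st2, st3, st4}.

{st1, st2, st3, st4}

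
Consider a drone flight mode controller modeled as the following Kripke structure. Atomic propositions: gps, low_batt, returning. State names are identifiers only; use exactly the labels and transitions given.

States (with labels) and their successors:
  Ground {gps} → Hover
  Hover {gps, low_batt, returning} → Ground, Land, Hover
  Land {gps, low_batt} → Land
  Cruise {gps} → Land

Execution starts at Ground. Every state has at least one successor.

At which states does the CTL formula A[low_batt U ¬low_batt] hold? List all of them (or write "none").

{Ground, Cruise}

States satisfying low_batt: {Hover, Land}.
States satisfying ¬low_batt: {Ground, Cruise}.
States satisfying A[low_batt U ¬low_batt]: {Ground, Cruise}.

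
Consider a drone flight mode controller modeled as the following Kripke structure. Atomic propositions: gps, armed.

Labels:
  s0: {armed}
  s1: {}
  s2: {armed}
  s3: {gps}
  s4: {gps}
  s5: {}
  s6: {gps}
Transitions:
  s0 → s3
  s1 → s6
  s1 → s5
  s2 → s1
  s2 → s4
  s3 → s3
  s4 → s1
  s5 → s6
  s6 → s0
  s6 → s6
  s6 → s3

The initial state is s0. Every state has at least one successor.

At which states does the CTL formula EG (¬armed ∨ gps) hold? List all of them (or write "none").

{s1, s3, s4, s5, s6}

States satisfying ¬armed ∨ gps: {s1, s3, s4, s5, s6}.
States satisfying EG (¬armed ∨ gps): {s1, s3, s4, s5, s6}.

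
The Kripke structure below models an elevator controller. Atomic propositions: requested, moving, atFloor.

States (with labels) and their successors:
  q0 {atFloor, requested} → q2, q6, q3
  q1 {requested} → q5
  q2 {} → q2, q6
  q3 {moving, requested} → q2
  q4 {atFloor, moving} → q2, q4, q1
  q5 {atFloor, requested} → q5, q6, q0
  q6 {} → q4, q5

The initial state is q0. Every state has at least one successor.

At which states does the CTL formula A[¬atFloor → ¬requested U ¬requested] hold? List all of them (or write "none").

{q2, q4, q6}

States satisfying ¬atFloor → ¬requested: {q0, q2, q4, q5, q6}.
States satisfying ¬requested: {q2, q4, q6}.
States satisfying A[¬atFloor → ¬requested U ¬requested]: {q2, q4, q6}.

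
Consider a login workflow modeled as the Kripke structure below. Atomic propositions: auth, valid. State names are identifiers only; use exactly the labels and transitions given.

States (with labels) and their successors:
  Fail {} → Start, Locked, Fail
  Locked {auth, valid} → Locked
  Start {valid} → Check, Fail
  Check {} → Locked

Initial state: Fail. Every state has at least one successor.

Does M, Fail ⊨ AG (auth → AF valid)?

States satisfying auth → AF valid: {Fail, Locked, Start, Check}.
States satisfying AG (auth → AF valid): {Fail, Locked, Start, Check}.
Every state reachable from Fail satisfies auth → AF valid.
Fail ∈ Sat(AG (auth → AF valid)).

Yes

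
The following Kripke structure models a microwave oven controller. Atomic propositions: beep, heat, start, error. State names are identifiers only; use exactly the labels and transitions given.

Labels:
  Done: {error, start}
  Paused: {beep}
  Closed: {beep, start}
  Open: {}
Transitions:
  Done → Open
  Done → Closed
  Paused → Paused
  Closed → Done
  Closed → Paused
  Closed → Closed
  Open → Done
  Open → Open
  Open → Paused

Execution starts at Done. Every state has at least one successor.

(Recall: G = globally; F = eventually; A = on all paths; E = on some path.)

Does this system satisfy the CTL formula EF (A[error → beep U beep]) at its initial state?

Yes

States satisfying A[error → beep U beep]: {Paused, Closed}.
States satisfying EF (A[error → beep U beep]): {Done, Paused, Closed, Open}.
Some path from Done reaches a state where A[error → beep U beep] holds.
Done ∈ Sat(EF (A[error → beep U beep])).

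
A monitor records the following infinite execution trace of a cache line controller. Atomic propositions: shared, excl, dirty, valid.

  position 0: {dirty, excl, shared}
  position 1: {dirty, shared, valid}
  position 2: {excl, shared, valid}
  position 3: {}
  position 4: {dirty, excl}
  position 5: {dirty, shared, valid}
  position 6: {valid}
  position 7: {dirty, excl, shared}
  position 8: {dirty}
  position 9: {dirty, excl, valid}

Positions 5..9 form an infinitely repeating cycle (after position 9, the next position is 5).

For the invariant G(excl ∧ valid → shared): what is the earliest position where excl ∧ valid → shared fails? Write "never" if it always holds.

9

Check excl ∧ valid → shared at each position in order: 0 ✓, 1 ✓, 2 ✓, 3 ✓, 4 ✓, 5 ✓, 6 ✓, 7 ✓, 8 ✓.
At position 9 the labels are {dirty, excl, valid}, so excl ∧ valid → shared is false there. This is the first violation.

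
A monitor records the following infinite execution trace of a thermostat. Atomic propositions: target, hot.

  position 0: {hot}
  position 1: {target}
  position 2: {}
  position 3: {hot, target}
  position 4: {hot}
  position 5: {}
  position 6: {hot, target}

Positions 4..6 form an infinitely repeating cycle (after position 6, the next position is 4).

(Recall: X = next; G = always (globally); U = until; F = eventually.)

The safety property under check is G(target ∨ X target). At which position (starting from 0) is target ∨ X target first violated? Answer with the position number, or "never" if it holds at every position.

4

Check target ∨ X target at each position in order: 0 ✓, 1 ✓, 2 ✓, 3 ✓.
At position 4 the labels are {hot} and the next position 5 has {}, so target ∨ X target is false there. This is the first violation.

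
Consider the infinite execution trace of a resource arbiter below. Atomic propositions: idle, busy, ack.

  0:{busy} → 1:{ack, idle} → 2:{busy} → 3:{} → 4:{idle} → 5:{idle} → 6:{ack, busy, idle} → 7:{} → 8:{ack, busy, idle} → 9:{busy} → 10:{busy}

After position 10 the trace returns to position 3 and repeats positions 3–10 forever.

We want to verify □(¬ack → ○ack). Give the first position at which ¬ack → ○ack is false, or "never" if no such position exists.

2

Check ¬ack → ○ack at each position in order: 0 ✓, 1 ✓.
At position 2 the labels are {busy} and the next position 3 has {}, so ¬ack → ○ack is false there. This is the first violation.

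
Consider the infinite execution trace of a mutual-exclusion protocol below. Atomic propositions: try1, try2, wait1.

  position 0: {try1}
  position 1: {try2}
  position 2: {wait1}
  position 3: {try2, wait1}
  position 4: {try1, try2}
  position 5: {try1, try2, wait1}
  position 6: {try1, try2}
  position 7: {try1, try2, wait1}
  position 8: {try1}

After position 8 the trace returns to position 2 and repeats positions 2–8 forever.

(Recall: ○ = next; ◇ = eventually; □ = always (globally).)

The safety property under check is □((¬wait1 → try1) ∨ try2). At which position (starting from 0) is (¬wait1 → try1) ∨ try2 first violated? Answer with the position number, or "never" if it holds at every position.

never

(¬wait1 → try1) ∨ try2 holds at every position 0..8, and those are all the positions the trace ever visits, so the invariant □((¬wait1 → try1) ∨ try2) is never violated.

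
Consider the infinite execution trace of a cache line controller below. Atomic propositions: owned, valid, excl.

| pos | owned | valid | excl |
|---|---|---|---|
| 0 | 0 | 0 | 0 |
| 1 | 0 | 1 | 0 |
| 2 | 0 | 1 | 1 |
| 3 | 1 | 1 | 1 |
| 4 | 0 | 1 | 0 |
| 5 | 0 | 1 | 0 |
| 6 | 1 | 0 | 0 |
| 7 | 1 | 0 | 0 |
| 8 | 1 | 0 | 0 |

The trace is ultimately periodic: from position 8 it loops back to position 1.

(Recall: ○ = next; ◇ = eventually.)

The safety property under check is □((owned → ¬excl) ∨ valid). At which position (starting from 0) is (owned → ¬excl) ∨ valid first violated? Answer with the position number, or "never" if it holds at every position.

(owned → ¬excl) ∨ valid holds at every position 0..8, and those are all the positions the trace ever visits, so the invariant □((owned → ¬excl) ∨ valid) is never violated.

never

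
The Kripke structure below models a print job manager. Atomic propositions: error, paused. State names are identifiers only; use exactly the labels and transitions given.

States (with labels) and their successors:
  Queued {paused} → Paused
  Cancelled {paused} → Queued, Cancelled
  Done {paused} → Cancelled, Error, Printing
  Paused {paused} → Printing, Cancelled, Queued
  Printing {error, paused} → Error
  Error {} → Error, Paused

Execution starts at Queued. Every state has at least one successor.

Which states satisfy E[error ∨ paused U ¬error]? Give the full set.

States satisfying error ∨ paused: {Queued, Cancelled, Done, Paused, Printing}.
States satisfying ¬error: {Queued, Cancelled, Done, Paused, Error}.
States satisfying E[error ∨ paused U ¬error]: {Queued, Cancelled, Done, Paused, Printing, Error}.

{Queued, Cancelled, Done, Paused, Printing, Error}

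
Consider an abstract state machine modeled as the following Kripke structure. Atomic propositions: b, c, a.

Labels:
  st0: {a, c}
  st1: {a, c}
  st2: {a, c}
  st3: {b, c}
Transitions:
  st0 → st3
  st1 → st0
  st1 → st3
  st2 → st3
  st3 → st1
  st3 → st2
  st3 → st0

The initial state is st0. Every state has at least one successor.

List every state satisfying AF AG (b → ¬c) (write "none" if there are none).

none

States satisfying AG (b → ¬c): ∅.
States satisfying AF AG (b → ¬c): ∅.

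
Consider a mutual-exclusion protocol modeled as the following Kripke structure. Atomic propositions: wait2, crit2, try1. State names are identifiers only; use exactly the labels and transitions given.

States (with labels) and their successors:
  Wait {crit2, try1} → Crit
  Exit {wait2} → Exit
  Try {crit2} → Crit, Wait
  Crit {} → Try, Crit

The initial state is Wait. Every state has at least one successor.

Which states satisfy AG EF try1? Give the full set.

States satisfying EF try1: {Wait, Try, Crit}.
States satisfying AG EF try1: {Wait, Try, Crit}.

{Wait, Try, Crit}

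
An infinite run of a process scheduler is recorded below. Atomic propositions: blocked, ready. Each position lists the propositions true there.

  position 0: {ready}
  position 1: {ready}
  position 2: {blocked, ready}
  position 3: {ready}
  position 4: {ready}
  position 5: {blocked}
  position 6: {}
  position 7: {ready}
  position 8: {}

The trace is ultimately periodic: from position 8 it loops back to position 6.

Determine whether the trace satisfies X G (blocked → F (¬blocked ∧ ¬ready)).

The position after 0 is 1; G (blocked → F (¬blocked ∧ ¬ready)) is true there.

Holds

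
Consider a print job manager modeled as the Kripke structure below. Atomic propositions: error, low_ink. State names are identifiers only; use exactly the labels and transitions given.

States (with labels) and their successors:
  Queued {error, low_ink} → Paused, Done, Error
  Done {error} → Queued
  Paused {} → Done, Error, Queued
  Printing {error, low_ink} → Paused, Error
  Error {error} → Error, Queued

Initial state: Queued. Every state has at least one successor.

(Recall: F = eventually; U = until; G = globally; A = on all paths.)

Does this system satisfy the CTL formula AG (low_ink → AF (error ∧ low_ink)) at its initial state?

Holds

States satisfying low_ink → AF (error ∧ low_ink): {Queued, Done, Paused, Printing, Error}.
States satisfying AG (low_ink → AF (error ∧ low_ink)): {Queued, Done, Paused, Printing, Error}.
Every state reachable from Queued satisfies low_ink → AF (error ∧ low_ink).
Queued ∈ Sat(AG (low_ink → AF (error ∧ low_ink))).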